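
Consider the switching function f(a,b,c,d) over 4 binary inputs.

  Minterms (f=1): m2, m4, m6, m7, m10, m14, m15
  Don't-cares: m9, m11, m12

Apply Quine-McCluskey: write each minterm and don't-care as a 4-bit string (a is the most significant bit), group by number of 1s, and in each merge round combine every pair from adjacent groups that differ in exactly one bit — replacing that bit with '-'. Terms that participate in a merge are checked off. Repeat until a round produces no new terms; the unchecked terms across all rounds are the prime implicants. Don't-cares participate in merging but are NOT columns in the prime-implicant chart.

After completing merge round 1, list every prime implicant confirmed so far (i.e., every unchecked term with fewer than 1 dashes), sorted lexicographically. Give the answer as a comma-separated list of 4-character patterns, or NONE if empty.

NONE

[col 0] 0010*, 0100*, 0110*, 0111*, 1001*, 1010*, 1011*, 1100*, 1110*, 1111*
[col 1] -010*, -100*, -110*, -111*, 0-10*, 01-0*, 011-*, 1-10*, 1-11*, 10-1, 101-*, 11-0*, 111-*
[col 2] --10, -1-0, -11-, 1-1-
Prime implicants: --10, -1-0, -11-, 1-1-, 10-1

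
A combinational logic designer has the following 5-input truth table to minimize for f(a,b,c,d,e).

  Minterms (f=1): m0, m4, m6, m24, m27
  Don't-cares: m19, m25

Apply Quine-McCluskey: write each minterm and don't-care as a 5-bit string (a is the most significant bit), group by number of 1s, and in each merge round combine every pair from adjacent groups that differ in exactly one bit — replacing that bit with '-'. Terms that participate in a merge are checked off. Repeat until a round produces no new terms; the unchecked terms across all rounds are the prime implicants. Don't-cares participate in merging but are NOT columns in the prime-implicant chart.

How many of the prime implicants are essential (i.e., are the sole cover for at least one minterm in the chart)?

3

Round 0: 00000✓ 00100✓ 00110✓ 10011✓ 11000✓ 11001✓ 11011✓
Round 1: 00-00 001-0 1-011 110-1 1100-
PIs = {00-00, 001-0, 1-011, 110-1, 1100-}
Coverage chart:
  m0: 00-00 ←essential
  m4: 00-00,001-0
  m6: 001-0 ←essential
  m24: 1100- ←essential
  m27: 1-011,110-1
Essential: 00-00, 001-0, 1100-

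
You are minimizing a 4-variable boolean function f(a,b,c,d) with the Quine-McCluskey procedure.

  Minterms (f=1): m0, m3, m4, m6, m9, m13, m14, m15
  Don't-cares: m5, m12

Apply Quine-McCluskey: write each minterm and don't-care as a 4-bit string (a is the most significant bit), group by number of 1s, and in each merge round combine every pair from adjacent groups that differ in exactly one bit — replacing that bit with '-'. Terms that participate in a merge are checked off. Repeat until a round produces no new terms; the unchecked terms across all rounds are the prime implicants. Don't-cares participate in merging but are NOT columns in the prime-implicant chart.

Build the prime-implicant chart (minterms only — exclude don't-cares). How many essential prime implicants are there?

5

[col 0] 0000*, 0011, 0100*, 0101*, 0110*, 1001*, 1100*, 1101*, 1110*, 1111*
[col 1] -100*, -101*, -110*, 0-00, 01-0*, 010-*, 1-01, 11-0*, 11-1*, 110-*, 111-*
[col 2] -1-0, -10-, 11--
Prime implicants: -1-0, -10-, 0-00, 0011, 1-01, 11--
PI chart (minterm → PIs covering it):
  0 | 0-00  (sole → essential)
  3 | 0011  (sole → essential)
  4 | -1-0,-10-,0-00
  6 | -1-0  (sole → essential)
  9 | 1-01  (sole → essential)
  13 | -10-,1-01,11--
  14 | -1-0,11--
  15 | 11--  (sole → essential)
Essential prime implicants: -1-0, 0-00, 0011, 1-01, 11--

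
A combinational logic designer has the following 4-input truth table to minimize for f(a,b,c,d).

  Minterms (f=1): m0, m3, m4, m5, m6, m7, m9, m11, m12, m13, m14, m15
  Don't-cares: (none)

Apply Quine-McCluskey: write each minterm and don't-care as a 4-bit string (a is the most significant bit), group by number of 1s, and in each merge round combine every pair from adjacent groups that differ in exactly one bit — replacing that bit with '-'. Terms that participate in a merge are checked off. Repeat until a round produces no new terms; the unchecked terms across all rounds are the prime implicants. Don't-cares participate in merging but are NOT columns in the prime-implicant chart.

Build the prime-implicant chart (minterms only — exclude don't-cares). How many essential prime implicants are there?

4

size-2^0 implicants → 0000(✓)  0011(✓)  0100(✓)  0101(✓)  0110(✓)  0111(✓)  1001(✓)  1011(✓)  1100(✓)  1101(✓)  1110(✓)  1111(✓)
size-2^1 implicants → -011(✓)  -100(✓)  -101(✓)  -110(✓)  -111(✓)  0-00  0-11(✓)  01-0(✓)  01-1(✓)  010-(✓)  011-(✓)  1-01(✓)  1-11(✓)  10-1(✓)  11-0(✓)  11-1(✓)  110-(✓)  111-(✓)
size-2^2 implicants → --11  -1-0(✓)  -1-1(✓)  -10-(✓)  -11-(✓)  01--(✓)  1--1  11--(✓)
size-2^3 implicants → -1--
Unchecked terms (primes): --11, -1--, 0-00, 1--1
Minterm coverage:
  m0 ⊆ 0-00 [E]
  m3 ⊆ --11 [E]
  m4 ⊆ -1--,0-00
  m5 ⊆ -1-- [E]
  m6 ⊆ -1-- [E]
  m7 ⊆ --11,-1--
  m9 ⊆ 1--1 [E]
  m11 ⊆ --11,1--1
  m12 ⊆ -1-- [E]
  m13 ⊆ -1--,1--1
  m14 ⊆ -1-- [E]
  m15 ⊆ --11,-1--,1--1
E = {--11, -1--, 0-00, 1--1}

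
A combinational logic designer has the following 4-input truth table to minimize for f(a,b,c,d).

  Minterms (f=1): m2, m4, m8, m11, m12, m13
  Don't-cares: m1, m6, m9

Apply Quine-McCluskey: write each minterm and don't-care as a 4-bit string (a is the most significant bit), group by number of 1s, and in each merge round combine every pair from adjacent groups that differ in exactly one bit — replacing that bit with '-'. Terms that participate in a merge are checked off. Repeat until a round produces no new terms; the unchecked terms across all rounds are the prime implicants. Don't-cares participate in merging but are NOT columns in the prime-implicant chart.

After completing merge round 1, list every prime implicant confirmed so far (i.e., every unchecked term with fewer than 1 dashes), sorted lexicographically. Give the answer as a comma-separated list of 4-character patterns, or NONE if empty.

NONE

Round 0: 0001✓ 0010✓ 0100✓ 0110✓ 1000✓ 1001✓ 1011✓ 1100✓ 1101✓
Round 1: -001 -100 0-10 01-0 1-00✓ 1-01✓ 10-1 100-✓ 110-✓
Round 2: 1-0-
PIs = {-001, -100, 0-10, 01-0, 1-0-, 10-1}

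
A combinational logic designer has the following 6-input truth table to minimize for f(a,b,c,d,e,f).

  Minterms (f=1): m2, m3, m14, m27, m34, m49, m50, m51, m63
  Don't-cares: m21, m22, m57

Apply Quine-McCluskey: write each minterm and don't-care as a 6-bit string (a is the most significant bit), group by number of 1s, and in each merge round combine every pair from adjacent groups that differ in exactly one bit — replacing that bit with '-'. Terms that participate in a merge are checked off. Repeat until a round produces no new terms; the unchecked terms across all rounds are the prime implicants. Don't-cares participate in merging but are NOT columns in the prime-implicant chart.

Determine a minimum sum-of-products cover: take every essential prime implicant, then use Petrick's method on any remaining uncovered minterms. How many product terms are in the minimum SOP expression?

6

Round 0: 000010✓ 000011✓ 001110 010101 010110 011011 100010✓ 110001✓ 110010✓ 110011✓ 111001✓ 111111
Round 1: -00010 00001- 1-0010 11-001 1100-1 11001-
PIs = {-00010, 00001-, 001110, 010101, 010110, 011011, 1-0010, 11-001, 1100-1, 11001-, 111111}
Coverage chart:
  m2: -00010,00001-
  m3: 00001- ←essential
  m14: 001110 ←essential
  m27: 011011 ←essential
  m34: -00010,1-0010
  m49: 11-001,1100-1
  m50: 1-0010,11001-
  m51: 1100-1,11001-
  m63: 111111 ←essential
Essential: 00001-, 001110, 011011, 111111
Petrick residual → 1-0010, 1100-1
Min cover (6 terms): a'b'c'd'e + a'b'cdef' + a'bcd'ef + ac'd'ef' + abc'd'f + abcdef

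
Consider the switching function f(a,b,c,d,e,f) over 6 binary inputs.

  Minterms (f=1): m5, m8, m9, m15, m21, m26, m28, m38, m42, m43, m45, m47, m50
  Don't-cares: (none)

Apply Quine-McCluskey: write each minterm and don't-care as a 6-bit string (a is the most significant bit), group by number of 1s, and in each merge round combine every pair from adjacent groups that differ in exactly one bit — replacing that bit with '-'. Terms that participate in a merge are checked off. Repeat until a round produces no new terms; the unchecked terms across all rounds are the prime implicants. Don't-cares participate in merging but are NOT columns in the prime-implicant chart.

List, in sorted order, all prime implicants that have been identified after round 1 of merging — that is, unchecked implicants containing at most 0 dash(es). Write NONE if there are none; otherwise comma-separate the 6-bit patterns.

011010, 011100, 100110, 110010

[col 0] 000101*, 001000*, 001001*, 001111*, 010101*, 011010, 011100, 100110, 101010*, 101011*, 101101*, 101111*, 110010
[col 1] -01111, 0-0101, 00100-, 101-11, 10101-, 1011-1
Prime implicants: -01111, 0-0101, 00100-, 011010, 011100, 100110, 101-11, 10101-, 1011-1, 110010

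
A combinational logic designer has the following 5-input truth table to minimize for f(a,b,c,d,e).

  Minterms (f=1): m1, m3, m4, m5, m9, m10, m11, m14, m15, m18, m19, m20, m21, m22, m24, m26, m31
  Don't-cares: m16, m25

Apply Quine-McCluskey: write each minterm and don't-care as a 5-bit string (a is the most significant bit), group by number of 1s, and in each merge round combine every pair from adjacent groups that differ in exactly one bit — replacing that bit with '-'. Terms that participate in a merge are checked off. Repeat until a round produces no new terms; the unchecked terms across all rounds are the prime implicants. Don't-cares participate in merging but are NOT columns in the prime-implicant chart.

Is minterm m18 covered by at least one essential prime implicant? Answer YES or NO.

[col 0] 00001*, 00011*, 00100*, 00101*, 01001*, 01010*, 01011*, 01110*, 01111*, 10000*, 10010*, 10011*, 10100*, 10101*, 10110*, 11000*, 11001*, 11010*, 11111*
[col 1] -0011, -0100*, -0101*, -1001, -1010, -1111, 0-001*, 0-011*, 00-01, 000-1*, 0010-*, 01-10*, 01-11*, 010-1*, 0101-*, 0111-*, 1-000*, 1-010*, 10-00*, 10-10*, 100-0*, 1001-, 101-0*, 1010-*, 110-0*, 1100-
[col 2] -010-, 0-0-1, 01-1-, 1-0-0, 10--0
Prime implicants: -0011, -010-, -1001, -1010, -1111, 0-0-1, 00-01, 01-1-, 1-0-0, 10--0, 1001-, 1100-
PI chart (minterm → PIs covering it):
  1 | 0-0-1,00-01
  3 | -0011,0-0-1
  4 | -010-  (sole → essential)
  5 | -010-,00-01
  9 | -1001,0-0-1
  10 | -1010,01-1-
  11 | 0-0-1,01-1-
  14 | 01-1-  (sole → essential)
  15 | -1111,01-1-
  18 | 1-0-0,10--0,1001-
  19 | -0011,1001-
  20 | -010-,10--0
  21 | -010-  (sole → essential)
  22 | 10--0  (sole → essential)
  24 | 1-0-0,1100-
  26 | -1010,1-0-0
  31 | -1111  (sole → essential)
Essential prime implicants: -010-, -1111, 01-1-, 10--0

YES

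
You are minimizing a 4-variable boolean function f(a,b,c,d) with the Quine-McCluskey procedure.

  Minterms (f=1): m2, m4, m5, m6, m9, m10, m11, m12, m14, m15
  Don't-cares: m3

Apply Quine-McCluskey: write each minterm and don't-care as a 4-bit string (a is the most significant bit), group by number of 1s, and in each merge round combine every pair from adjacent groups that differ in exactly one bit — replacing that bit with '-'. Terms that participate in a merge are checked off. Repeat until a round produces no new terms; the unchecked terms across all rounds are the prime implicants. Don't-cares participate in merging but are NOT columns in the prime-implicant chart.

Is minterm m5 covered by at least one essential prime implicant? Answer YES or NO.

size-2^0 implicants → 0010(✓)  0011(✓)  0100(✓)  0101(✓)  0110(✓)  1001(✓)  1010(✓)  1011(✓)  1100(✓)  1110(✓)  1111(✓)
size-2^1 implicants → -010(✓)  -011(✓)  -100(✓)  -110(✓)  0-10(✓)  001-(✓)  01-0(✓)  010-  1-10(✓)  1-11(✓)  10-1  101-(✓)  11-0(✓)  111-(✓)
size-2^2 implicants → --10  -01-  -1-0  1-1-
Unchecked terms (primes): --10, -01-, -1-0, 010-, 1-1-, 10-1
Minterm coverage:
  m2 ⊆ --10,-01-
  m4 ⊆ -1-0,010-
  m5 ⊆ 010- [E]
  m6 ⊆ --10,-1-0
  m9 ⊆ 10-1 [E]
  m10 ⊆ --10,-01-,1-1-
  m11 ⊆ -01-,1-1-,10-1
  m12 ⊆ -1-0 [E]
  m14 ⊆ --10,-1-0,1-1-
  m15 ⊆ 1-1- [E]
E = {-1-0, 010-, 1-1-, 10-1}

YES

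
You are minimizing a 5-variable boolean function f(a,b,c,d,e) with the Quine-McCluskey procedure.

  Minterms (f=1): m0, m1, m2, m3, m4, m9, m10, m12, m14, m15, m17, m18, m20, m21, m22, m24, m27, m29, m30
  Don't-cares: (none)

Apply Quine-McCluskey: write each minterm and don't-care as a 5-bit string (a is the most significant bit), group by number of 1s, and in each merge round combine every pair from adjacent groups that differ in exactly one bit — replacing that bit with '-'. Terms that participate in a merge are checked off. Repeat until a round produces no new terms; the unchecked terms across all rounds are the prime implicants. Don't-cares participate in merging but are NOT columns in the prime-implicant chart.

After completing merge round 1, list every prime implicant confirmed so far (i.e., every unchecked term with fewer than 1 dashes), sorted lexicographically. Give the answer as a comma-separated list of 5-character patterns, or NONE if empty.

11000, 11011

[col 0] 00000*, 00001*, 00010*, 00011*, 00100*, 01001*, 01010*, 01100*, 01110*, 01111*, 10001*, 10010*, 10100*, 10101*, 10110*, 11000, 11011, 11101*, 11110*
[col 1] -0001, -0010, -0100, -1110, 0-001, 0-010, 0-100, 00-00, 000-0*, 000-1*, 0000-*, 0001-*, 01-10, 011-0, 0111-, 1-101, 1-110, 10-01, 10-10, 101-0, 1010-
[col 2] 000--
Prime implicants: -0001, -0010, -0100, -1110, 0-001, 0-010, 0-100, 00-00, 000--, 01-10, 011-0, 0111-, 1-101, 1-110, 10-01, 10-10, 101-0, 1010-, 11000, 11011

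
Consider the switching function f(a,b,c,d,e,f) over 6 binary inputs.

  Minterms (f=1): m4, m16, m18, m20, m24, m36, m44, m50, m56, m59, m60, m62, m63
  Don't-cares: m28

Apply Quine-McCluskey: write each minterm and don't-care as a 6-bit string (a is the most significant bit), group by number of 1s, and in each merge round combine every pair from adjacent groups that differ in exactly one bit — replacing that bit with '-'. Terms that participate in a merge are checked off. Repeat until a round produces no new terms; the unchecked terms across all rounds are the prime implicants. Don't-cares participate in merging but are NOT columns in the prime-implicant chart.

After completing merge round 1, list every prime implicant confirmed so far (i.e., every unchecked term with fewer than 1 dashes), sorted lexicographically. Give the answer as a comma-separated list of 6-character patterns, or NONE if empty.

[col 0] 000100*, 010000*, 010010*, 010100*, 011000*, 011100*, 100100*, 101100*, 110010*, 111000*, 111011*, 111100*, 111110*, 111111*
[col 1] -00100, -10010, -11000*, -11100*, 0-0100, 01-000*, 01-100*, 010-00*, 0100-0, 011-00*, 1-1100, 10-100, 111-00*, 111-11, 1111-0, 11111-
[col 2] -11-00, 01--00
Prime implicants: -00100, -10010, -11-00, 0-0100, 01--00, 0100-0, 1-1100, 10-100, 111-11, 1111-0, 11111-

NONE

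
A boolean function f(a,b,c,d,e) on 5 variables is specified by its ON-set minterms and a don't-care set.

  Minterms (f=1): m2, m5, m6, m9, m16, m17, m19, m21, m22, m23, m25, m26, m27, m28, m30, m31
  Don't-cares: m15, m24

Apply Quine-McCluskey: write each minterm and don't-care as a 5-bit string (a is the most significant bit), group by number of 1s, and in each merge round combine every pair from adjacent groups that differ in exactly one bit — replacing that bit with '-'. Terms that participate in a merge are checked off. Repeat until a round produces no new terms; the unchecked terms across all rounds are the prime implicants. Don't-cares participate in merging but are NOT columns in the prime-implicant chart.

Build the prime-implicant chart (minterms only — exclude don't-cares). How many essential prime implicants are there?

Round 0: 00010✓ 00101✓ 00110✓ 01001✓ 01111✓ 10000✓ 10001✓ 10011✓ 10101✓ 10110✓ 10111✓ 11000✓ 11001✓ 11010✓ 11011✓ 11100✓ 11110✓ 11111✓
Round 1: -0101 -0110 -1001 -1111 00-10 1-000✓ 1-001✓ 1-011✓ 1-110✓ 1-111✓ 10-01✓ 10-11✓ 100-1✓ 1000-✓ 101-1✓ 1011-✓ 11-00✓ 11-10✓ 11-11✓ 110-0✓ 110-1✓ 1100-✓ 1101-✓ 111-0✓ 1111-✓
Round 2: 1--11 1-0-1 1-00- 1-11- 10--1 11--0 11-1- 110--
PIs = {-0101, -0110, -1001, -1111, 00-10, 1--11, 1-0-1, 1-00-, 1-11-, 10--1, 11--0, 11-1-, 110--}
Coverage chart:
  m2: 00-10 ←essential
  m5: -0101 ←essential
  m6: -0110,00-10
  m9: -1001 ←essential
  m16: 1-00- ←essential
  m17: 1-0-1,1-00-,10--1
  m19: 1--11,1-0-1,10--1
  m21: -0101,10--1
  m22: -0110,1-11-
  m23: 1--11,1-11-,10--1
  m25: -1001,1-0-1,1-00-,110--
  m26: 11--0,11-1-,110--
  m27: 1--11,1-0-1,11-1-,110--
  m28: 11--0 ←essential
  m30: 1-11-,11--0,11-1-
  m31: -1111,1--11,1-11-,11-1-
Essential: -0101, -1001, 00-10, 1-00-, 11--0

5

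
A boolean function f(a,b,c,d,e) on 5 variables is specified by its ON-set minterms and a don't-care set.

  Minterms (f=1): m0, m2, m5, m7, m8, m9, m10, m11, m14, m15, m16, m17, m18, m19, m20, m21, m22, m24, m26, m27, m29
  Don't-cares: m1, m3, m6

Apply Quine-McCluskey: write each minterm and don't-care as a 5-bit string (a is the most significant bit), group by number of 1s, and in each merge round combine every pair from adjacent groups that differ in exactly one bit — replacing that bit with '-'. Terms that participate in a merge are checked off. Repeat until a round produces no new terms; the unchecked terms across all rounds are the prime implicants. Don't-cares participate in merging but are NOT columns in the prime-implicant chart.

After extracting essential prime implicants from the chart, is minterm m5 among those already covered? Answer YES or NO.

NO

[col 0] 00000*, 00001*, 00010*, 00011*, 00101*, 00110*, 00111*, 01000*, 01001*, 01010*, 01011*, 01110*, 01111*, 10000*, 10001*, 10010*, 10011*, 10100*, 10101*, 10110*, 11000*, 11010*, 11011*, 11101*
[col 1] -0000*, -0001*, -0010*, -0011*, -0101*, -0110*, -1000*, -1010*, -1011*, 0-000*, 0-001*, 0-010*, 0-011*, 0-110*, 0-111*, 00-01*, 00-10*, 00-11*, 000-0*, 000-1*, 0000-*, 0001-*, 001-1*, 0011-*, 01-10*, 01-11*, 010-0*, 010-1*, 0100-*, 0101-*, 0111-*, 1-000*, 1-010*, 1-011*, 1-101, 10-00*, 10-01*, 10-10*, 100-0*, 100-1*, 1000-*, 1001-*, 101-0*, 1010-*, 110-0*, 1101-*
[col 2] --000*, --010*, --011*, -0-01, -0-10, -00-0*, -00-1*, -000-*, -001-*, -10-0*, -101-*, 0--10*, 0--11*, 0-0-0*, 0-0-1*, 0-00-*, 0-01-*, 0-11-*, 00--1, 00-1-*, 000--*, 01-1-*, 010--*, 1-0-0*, 1-01-*, 10--0, 10-0-, 100--*
[col 3] --0-0, --01-, -00--, 0--1-, 0-0--
Prime implicants: --0-0, --01-, -0-01, -0-10, -00--, 0--1-, 0-0--, 00--1, 1-101, 10--0, 10-0-
PI chart (minterm → PIs covering it):
  0 | --0-0,-00--,0-0--
  2 | --0-0,--01-,-0-10,-00--,0--1-,0-0--
  5 | -0-01,00--1
  7 | 0--1-,00--1
  8 | --0-0,0-0--
  9 | 0-0--  (sole → essential)
  10 | --0-0,--01-,0--1-,0-0--
  11 | --01-,0--1-,0-0--
  14 | 0--1-  (sole → essential)
  15 | 0--1-  (sole → essential)
  16 | --0-0,-00--,10--0,10-0-
  17 | -0-01,-00--,10-0-
  18 | --0-0,--01-,-0-10,-00--,10--0
  19 | --01-,-00--
  20 | 10--0,10-0-
  21 | -0-01,1-101,10-0-
  22 | -0-10,10--0
  24 | --0-0  (sole → essential)
  26 | --0-0,--01-
  27 | --01-  (sole → essential)
  29 | 1-101  (sole → essential)
Essential prime implicants: --0-0, --01-, 0--1-, 0-0--, 1-101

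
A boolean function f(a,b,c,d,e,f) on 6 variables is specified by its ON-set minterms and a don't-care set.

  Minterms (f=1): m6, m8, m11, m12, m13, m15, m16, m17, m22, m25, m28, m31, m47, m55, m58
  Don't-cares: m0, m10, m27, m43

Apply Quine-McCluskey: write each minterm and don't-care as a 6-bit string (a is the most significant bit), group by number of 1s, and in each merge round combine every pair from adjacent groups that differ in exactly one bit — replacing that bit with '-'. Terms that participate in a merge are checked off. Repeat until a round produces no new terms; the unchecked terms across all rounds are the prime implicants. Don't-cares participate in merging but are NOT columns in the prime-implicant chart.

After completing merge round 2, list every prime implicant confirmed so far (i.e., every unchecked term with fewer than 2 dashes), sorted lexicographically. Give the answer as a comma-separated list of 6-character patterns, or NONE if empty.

Round 0: 000000✓ 000110✓ 001000✓ 001010✓ 001011✓ 001100✓ 001101✓ 001111✓ 010000✓ 010001✓ 010110✓ 011001✓ 011011✓ 011100✓ 011111✓ 101011✓ 101111✓ 110111 111010
Round 1: -01011✓ -01111✓ 0-0000 0-0110 0-1011✓ 0-1100 0-1111✓ 00-000 001-00 001-11✓ 0010-0 00101- 0011-1 00110- 01-001 01000- 011-11✓ 0110-1 101-11✓
Round 2: -01-11 0-1-11
PIs = {-01-11, 0-0000, 0-0110, 0-1-11, 0-1100, 00-000, 001-00, 0010-0, 00101-, 0011-1, 00110-, 01-001, 01000-, 0110-1, 110111, 111010}

0-0000, 0-0110, 0-1100, 00-000, 001-00, 0010-0, 00101-, 0011-1, 00110-, 01-001, 01000-, 0110-1, 110111, 111010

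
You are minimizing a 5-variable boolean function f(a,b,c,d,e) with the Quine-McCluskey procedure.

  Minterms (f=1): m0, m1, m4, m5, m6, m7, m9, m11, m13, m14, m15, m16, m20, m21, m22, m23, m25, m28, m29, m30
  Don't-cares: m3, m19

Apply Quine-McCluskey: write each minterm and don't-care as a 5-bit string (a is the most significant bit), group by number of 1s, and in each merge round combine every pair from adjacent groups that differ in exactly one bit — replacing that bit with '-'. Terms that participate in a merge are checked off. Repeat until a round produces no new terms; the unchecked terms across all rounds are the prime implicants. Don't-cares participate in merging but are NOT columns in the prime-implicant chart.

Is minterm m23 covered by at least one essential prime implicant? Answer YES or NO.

NO

[col 0] 00000*, 00001*, 00011*, 00100*, 00101*, 00110*, 00111*, 01001*, 01011*, 01101*, 01110*, 01111*, 10000*, 10011*, 10100*, 10101*, 10110*, 10111*, 11001*, 11100*, 11101*, 11110*
[col 1] -0000*, -0011*, -0100*, -0101*, -0110*, -0111*, -1001*, -1101*, -1110*, 0-001*, 0-011*, 0-101*, 0-110*, 0-111*, 00-00*, 00-01*, 00-11*, 000-1*, 0000-*, 001-0*, 001-1*, 0010-*, 0011-*, 01-01*, 01-11*, 010-1*, 011-1*, 0111-*, 1-100*, 1-101*, 1-110*, 10-00*, 10-11*, 101-0*, 101-1*, 1010-*, 1011-*, 11-01*, 111-0*, 1110-*
[col 2] --101, --110, -0-00, -0-11, -01-0*, -01-1*, -010-*, -011-*, -1-01, 0--01*, 0--11*, 0-0-1*, 0-1-1*, 0-11-, 00--1*, 00-0-, 001--*, 01--1*, 1-1-0, 1-10-, 101--*
[col 3] -01--, 0---1
Prime implicants: --101, --110, -0-00, -0-11, -01--, -1-01, 0---1, 0-11-, 00-0-, 1-1-0, 1-10-
PI chart (minterm → PIs covering it):
  0 | -0-00,00-0-
  1 | 0---1,00-0-
  4 | -0-00,-01--,00-0-
  5 | --101,-01--,0---1,00-0-
  6 | --110,-01--,0-11-
  7 | -0-11,-01--,0---1,0-11-
  9 | -1-01,0---1
  11 | 0---1  (sole → essential)
  13 | --101,-1-01,0---1
  14 | --110,0-11-
  15 | 0---1,0-11-
  16 | -0-00  (sole → essential)
  20 | -0-00,-01--,1-1-0,1-10-
  21 | --101,-01--,1-10-
  22 | --110,-01--,1-1-0
  23 | -0-11,-01--
  25 | -1-01  (sole → essential)
  28 | 1-1-0,1-10-
  29 | --101,-1-01,1-10-
  30 | --110,1-1-0
Essential prime implicants: -0-00, -1-01, 0---1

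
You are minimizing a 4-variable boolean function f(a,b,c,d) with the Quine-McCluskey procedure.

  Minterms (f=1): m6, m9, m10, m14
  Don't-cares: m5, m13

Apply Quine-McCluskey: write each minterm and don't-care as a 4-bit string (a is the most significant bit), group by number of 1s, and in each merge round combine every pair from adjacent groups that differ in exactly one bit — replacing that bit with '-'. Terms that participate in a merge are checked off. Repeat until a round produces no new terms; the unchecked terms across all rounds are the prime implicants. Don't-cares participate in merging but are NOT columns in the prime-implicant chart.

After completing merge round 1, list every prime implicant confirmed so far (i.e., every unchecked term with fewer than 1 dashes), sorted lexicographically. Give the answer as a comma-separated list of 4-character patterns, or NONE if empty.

Round 0: 0101✓ 0110✓ 1001✓ 1010✓ 1101✓ 1110✓
Round 1: -101 -110 1-01 1-10
PIs = {-101, -110, 1-01, 1-10}

NONE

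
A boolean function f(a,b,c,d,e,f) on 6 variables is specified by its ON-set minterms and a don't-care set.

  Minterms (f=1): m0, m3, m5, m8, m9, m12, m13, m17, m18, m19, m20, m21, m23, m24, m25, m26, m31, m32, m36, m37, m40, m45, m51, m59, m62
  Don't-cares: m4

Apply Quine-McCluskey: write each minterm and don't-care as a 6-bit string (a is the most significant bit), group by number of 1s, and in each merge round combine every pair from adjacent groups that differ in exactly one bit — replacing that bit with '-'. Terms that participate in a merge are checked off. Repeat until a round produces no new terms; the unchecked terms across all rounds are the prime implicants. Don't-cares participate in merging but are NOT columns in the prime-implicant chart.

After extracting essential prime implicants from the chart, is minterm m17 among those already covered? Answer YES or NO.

NO

Round 0: 000000✓ 000011✓ 000100✓ 000101✓ 001000✓ 001001✓ 001100✓ 001101✓ 010001✓ 010010✓ 010011✓ 010100✓ 010101✓ 010111✓ 011000✓ 011001✓ 011010✓ 011111✓ 100000✓ 100100✓ 100101✓ 101000✓ 101101✓ 110011✓ 111011✓ 111110
Round 1: -00000✓ -00100✓ -00101✓ -01000✓ -01101✓ -10011 0-0011 0-0100✓ 0-0101✓ 0-1000✓ 0-1001✓ 00-000✓ 00-100✓ 00-101✓ 000-00✓ 00010-✓ 001-00✓ 001-01✓ 00100-✓ 00110-✓ 01-001 01-010 01-111 010-01✓ 010-11✓ 0100-1✓ 01001- 0101-1✓ 01010-✓ 0110-0 01100-✓ 10-000✓ 10-101✓ 100-00✓ 10010-✓ 11-011
Round 2: -0-000 -0-101 -00-00 -0010- 0-010- 0-100- 00--00 00-10- 001-0- 010--1
PIs = {-0-000, -0-101, -00-00, -0010-, -10011, 0-0011, 0-010-, 0-100-, 00--00, 00-10-, 001-0-, 01-001, 01-010, 01-111, 010--1, 01001-, 0110-0, 11-011, 111110}
Coverage chart:
  m0: -0-000,-00-00,00--00
  m3: 0-0011 ←essential
  m5: -0-101,-0010-,0-010-,00-10-
  m8: -0-000,0-100-,00--00,001-0-
  m9: 0-100-,001-0-
  m12: 00--00,00-10-,001-0-
  m13: -0-101,00-10-,001-0-
  m17: 01-001,010--1
  m18: 01-010,01001-
  m19: -10011,0-0011,010--1,01001-
  m20: 0-010- ←essential
  m21: 0-010-,010--1
  m23: 01-111,010--1
  m24: 0-100-,0110-0
  m25: 0-100-,01-001
  m26: 01-010,0110-0
  m31: 01-111 ←essential
  m32: -0-000,-00-00
  m36: -00-00,-0010-
  m37: -0-101,-0010-
  m40: -0-000 ←essential
  m45: -0-101 ←essential
  m51: -10011,11-011
  m59: 11-011 ←essential
  m62: 111110 ←essential
Essential: -0-000, -0-101, 0-0011, 0-010-, 01-111, 11-011, 111110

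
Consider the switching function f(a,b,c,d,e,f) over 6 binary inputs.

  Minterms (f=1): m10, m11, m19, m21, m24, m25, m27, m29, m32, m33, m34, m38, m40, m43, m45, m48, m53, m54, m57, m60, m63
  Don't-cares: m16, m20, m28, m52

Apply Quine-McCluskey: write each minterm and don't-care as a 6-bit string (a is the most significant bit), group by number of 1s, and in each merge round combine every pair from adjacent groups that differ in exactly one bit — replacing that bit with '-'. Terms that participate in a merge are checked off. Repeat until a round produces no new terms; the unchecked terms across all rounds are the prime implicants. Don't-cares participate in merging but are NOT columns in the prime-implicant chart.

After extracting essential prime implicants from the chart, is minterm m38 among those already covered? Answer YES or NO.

Round 0: 001010✓ 001011✓ 010000✓ 010011✓ 010100✓ 010101✓ 011000✓ 011001✓ 011011✓ 011100✓ 011101✓ 100000✓ 100001✓ 100010✓ 100110✓ 101000✓ 101011✓ 101101 110000✓ 110100✓ 110101✓ 110110✓ 111001✓ 111100✓ 111111
Round 1: -01011 -10000✓ -10100✓ -10101✓ -11001 -11100✓ 0-1011 00101- 01-000✓ 01-011 01-100✓ 01-101✓ 010-00✓ 01010-✓ 011-00✓ 011-01✓ 0110-1 01100-✓ 01110-✓ 1-0000 1-0110 10-000 100-10 1000-0 10000- 11-100✓ 110-00✓ 1101-0 11010-✓
Round 2: -1-100 -10-00 -1010- 01--00 01-10- 011-0-
PIs = {-01011, -1-100, -10-00, -1010-, -11001, 0-1011, 00101-, 01--00, 01-011, 01-10-, 011-0-, 0110-1, 1-0000, 1-0110, 10-000, 100-10, 1000-0, 10000-, 101101, 1101-0, 111111}
Coverage chart:
  m10: 00101- ←essential
  m11: -01011,0-1011,00101-
  m19: 01-011 ←essential
  m21: -1010-,01-10-
  m24: 01--00,011-0-
  m25: -11001,011-0-,0110-1
  m27: 0-1011,01-011,0110-1
  m29: 01-10-,011-0-
  m32: 1-0000,10-000,1000-0,10000-
  m33: 10000- ←essential
  m34: 100-10,1000-0
  m38: 1-0110,100-10
  m40: 10-000 ←essential
  m43: -01011 ←essential
  m45: 101101 ←essential
  m48: -10-00,1-0000
  m53: -1010- ←essential
  m54: 1-0110,1101-0
  m57: -11001 ←essential
  m60: -1-100 ←essential
  m63: 111111 ←essential
Essential: -01011, -1-100, -1010-, -11001, 00101-, 01-011, 10-000, 10000-, 101101, 111111

NO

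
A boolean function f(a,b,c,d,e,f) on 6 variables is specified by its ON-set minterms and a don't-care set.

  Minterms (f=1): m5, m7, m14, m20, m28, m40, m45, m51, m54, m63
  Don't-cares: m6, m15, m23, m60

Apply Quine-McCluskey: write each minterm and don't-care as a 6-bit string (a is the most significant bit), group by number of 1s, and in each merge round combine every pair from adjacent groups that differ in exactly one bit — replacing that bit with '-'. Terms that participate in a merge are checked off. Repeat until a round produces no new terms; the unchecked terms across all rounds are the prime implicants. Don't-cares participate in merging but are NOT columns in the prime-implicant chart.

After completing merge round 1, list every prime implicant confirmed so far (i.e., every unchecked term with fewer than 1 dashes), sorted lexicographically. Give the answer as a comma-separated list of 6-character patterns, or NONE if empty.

101000, 101101, 110011, 110110, 111111

size-2^0 implicants → 000101(✓)  000110(✓)  000111(✓)  001110(✓)  001111(✓)  010100(✓)  010111(✓)  011100(✓)  101000  101101  110011  110110  111100(✓)  111111
size-2^1 implicants → -11100  0-0111  00-110(✓)  00-111(✓)  0001-1  00011-(✓)  00111-(✓)  01-100
size-2^2 implicants → 00-11-
Unchecked terms (primes): -11100, 0-0111, 00-11-, 0001-1, 01-100, 101000, 101101, 110011, 110110, 111111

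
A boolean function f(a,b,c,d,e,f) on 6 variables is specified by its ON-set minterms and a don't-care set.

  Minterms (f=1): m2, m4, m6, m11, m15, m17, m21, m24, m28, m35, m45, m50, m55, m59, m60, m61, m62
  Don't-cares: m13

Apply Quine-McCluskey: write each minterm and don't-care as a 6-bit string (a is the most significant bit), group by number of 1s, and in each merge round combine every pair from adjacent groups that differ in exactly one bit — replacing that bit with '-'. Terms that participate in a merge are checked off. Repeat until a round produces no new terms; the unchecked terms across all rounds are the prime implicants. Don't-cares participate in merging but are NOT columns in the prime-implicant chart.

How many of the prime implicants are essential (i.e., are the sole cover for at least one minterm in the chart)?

Round 0: 000010✓ 000100✓ 000110✓ 001011✓ 001101✓ 001111✓ 010001✓ 010101✓ 011000✓ 011100✓ 100011 101101✓ 110010 110111 111011 111100✓ 111101✓ 111110✓
Round 1: -01101 -11100 000-10 0001-0 001-11 0011-1 010-01 011-00 1-1101 1111-0 11110-
PIs = {-01101, -11100, 000-10, 0001-0, 001-11, 0011-1, 010-01, 011-00, 1-1101, 100011, 110010, 110111, 111011, 1111-0, 11110-}
Coverage chart:
  m2: 000-10 ←essential
  m4: 0001-0 ←essential
  m6: 000-10,0001-0
  m11: 001-11 ←essential
  m15: 001-11,0011-1
  m17: 010-01 ←essential
  m21: 010-01 ←essential
  m24: 011-00 ←essential
  m28: -11100,011-00
  m35: 100011 ←essential
  m45: -01101,1-1101
  m50: 110010 ←essential
  m55: 110111 ←essential
  m59: 111011 ←essential
  m60: -11100,1111-0,11110-
  m61: 1-1101,11110-
  m62: 1111-0 ←essential
Essential: 000-10, 0001-0, 001-11, 010-01, 011-00, 100011, 110010, 110111, 111011, 1111-0

10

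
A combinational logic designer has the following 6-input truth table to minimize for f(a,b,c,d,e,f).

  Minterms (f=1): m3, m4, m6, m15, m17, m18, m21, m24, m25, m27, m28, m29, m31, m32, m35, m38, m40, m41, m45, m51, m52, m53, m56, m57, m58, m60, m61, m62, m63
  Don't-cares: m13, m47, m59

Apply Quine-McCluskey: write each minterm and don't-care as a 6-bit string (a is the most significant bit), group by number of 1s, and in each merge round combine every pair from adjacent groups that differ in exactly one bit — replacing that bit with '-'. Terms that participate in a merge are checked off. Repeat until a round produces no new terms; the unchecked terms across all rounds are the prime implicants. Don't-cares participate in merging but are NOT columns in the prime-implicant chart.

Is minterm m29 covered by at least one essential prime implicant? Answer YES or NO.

YES

[col 0] 000011*, 000100*, 000110*, 001101*, 001111*, 010001*, 010010, 010101*, 011000*, 011001*, 011011*, 011100*, 011101*, 011111*, 100000*, 100011*, 100110*, 101000*, 101001*, 101101*, 101111*, 110011*, 110100*, 110101*, 111000*, 111001*, 111010*, 111011*, 111100*, 111101*, 111110*, 111111*
[col 1] -00011, -00110, -01101*, -01111*, -10101*, -11000*, -11001*, -11011*, -11100*, -11101*, -11111*, 0-1101*, 0-1111*, 0001-0, 0011-1*, 01-001*, 01-101*, 010-01*, 011-00*, 011-01*, 011-11*, 0110-1*, 01100-*, 0111-1*, 01110-*, 1-0011, 1-1000*, 1-1001*, 1-1101*, 1-1111*, 10-000, 101-01*, 10100-*, 1011-1*, 11-011, 11-100*, 11-101*, 11010-*, 111-00*, 111-01*, 111-10*, 111-11*, 1110-0*, 1110-1*, 11100-*, 11101-*, 1111-0*, 1111-1*, 11110-*, 11111-*
[col 2] --1101*, --1111*, -011-1*, -1-101, -11-00*, -11-01*, -11-11*, -110-1*, -1100-*, -111-1*, -1110-*, 0-11-1*, 01--01, 011--1*, 011-0-*, 1-1-01, 1-100-, 1-11-1*, 11-10-, 111--0*, 111--1*, 111-0-*, 111-1-*, 1110--*, 1111--*
[col 3] --11-1, -11--1, -11-0-, 111---
Prime implicants: --11-1, -00011, -00110, -1-101, -11--1, -11-0-, 0001-0, 01--01, 010010, 1-0011, 1-1-01, 1-100-, 10-000, 11-011, 11-10-, 111---
PI chart (minterm → PIs covering it):
  3 | -00011  (sole → essential)
  4 | 0001-0  (sole → essential)
  6 | -00110,0001-0
  15 | --11-1  (sole → essential)
  17 | 01--01  (sole → essential)
  18 | 010010  (sole → essential)
  21 | -1-101,01--01
  24 | -11-0-  (sole → essential)
  25 | -11--1,-11-0-,01--01
  27 | -11--1  (sole → essential)
  28 | -11-0-  (sole → essential)
  29 | --11-1,-1-101,-11--1,-11-0-,01--01
  31 | --11-1,-11--1
  32 | 10-000  (sole → essential)
  35 | -00011,1-0011
  38 | -00110  (sole → essential)
  40 | 1-100-,10-000
  41 | 1-1-01,1-100-
  45 | --11-1,1-1-01
  51 | 1-0011,11-011
  52 | 11-10-  (sole → essential)
  53 | -1-101,11-10-
  56 | -11-0-,1-100-,111---
  57 | -11--1,-11-0-,1-1-01,1-100-,111---
  58 | 111---  (sole → essential)
  60 | -11-0-,11-10-,111---
  61 | --11-1,-1-101,-11--1,-11-0-,1-1-01,11-10-,111---
  62 | 111---  (sole → essential)
  63 | --11-1,-11--1,111---
Essential prime implicants: --11-1, -00011, -00110, -11--1, -11-0-, 0001-0, 01--01, 010010, 10-000, 11-10-, 111---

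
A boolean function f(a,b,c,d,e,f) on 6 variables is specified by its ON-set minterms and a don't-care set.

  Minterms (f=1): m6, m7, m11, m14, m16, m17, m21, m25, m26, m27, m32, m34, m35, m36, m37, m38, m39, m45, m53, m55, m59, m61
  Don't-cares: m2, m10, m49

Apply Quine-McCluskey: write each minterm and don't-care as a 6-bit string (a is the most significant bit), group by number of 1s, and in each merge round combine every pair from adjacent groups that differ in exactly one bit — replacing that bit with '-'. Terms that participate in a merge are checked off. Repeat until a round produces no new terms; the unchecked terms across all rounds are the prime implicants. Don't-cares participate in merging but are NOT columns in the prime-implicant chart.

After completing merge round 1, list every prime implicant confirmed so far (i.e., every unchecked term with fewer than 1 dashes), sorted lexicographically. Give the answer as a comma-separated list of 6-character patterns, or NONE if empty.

NONE

[col 0] 000010*, 000110*, 000111*, 001010*, 001011*, 001110*, 010000*, 010001*, 010101*, 011001*, 011010*, 011011*, 100000*, 100010*, 100011*, 100100*, 100101*, 100110*, 100111*, 101101*, 110001*, 110101*, 110111*, 111011*, 111101*
[col 1] -00010*, -00110*, -00111*, -10001*, -10101*, -11011, 0-1010*, 0-1011*, 00-010*, 00-110*, 000-10*, 00011-*, 001-10*, 00101-*, 01-001, 010-01*, 01000-, 0110-1, 01101-*, 1-0101*, 1-0111*, 1-1101*, 10-101*, 100-00*, 100-10*, 100-11*, 1000-0*, 10001-*, 1001-0*, 1001-1*, 10010-*, 10011-*, 11-101*, 110-01*, 1101-1*
[col 2] -00-10, -0011-, -10-01, 0-101-, 00--10, 1--101, 1-01-1, 100--0, 100-1-, 1001--
Prime implicants: -00-10, -0011-, -10-01, -11011, 0-101-, 00--10, 01-001, 01000-, 0110-1, 1--101, 1-01-1, 100--0, 100-1-, 1001--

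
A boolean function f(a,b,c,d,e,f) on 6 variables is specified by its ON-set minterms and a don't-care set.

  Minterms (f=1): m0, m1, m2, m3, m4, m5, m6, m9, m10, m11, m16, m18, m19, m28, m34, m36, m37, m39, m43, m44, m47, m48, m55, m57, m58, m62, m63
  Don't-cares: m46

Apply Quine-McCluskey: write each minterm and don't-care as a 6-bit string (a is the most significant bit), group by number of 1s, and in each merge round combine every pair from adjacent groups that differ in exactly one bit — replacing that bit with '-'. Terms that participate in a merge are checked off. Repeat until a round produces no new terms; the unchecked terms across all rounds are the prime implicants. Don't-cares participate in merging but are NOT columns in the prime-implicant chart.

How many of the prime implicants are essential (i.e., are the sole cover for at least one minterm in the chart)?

[col 0] 000000*, 000001*, 000010*, 000011*, 000100*, 000101*, 000110*, 001001*, 001010*, 001011*, 010000*, 010010*, 010011*, 011100, 100010*, 100100*, 100101*, 100111*, 101011*, 101100*, 101110*, 101111*, 110000*, 110111*, 111001, 111010*, 111110*, 111111*
[col 1] -00010, -00100*, -00101*, -01011, -10000, 0-0000*, 0-0010*, 0-0011*, 00-001*, 00-010*, 00-011*, 000-00*, 000-01*, 000-10*, 0000-0*, 0000-1*, 00000-*, 00001-*, 0001-0*, 00010-*, 0010-1*, 00101-*, 0100-0*, 01001-*, 1-0111*, 1-1110*, 1-1111*, 10-100, 10-111*, 1001-1, 10010-*, 101-11, 1011-0, 10111-*, 11-111*, 111-10, 11111-*
[col 2] -0010-, 0-00-0, 0-001-, 00-0-1, 00-01-, 000--0, 000-0-, 0000--, 1--111, 1-111-
Prime implicants: -00010, -0010-, -01011, -10000, 0-00-0, 0-001-, 00-0-1, 00-01-, 000--0, 000-0-, 0000--, 011100, 1--111, 1-111-, 10-100, 1001-1, 101-11, 1011-0, 111-10, 111001
PI chart (minterm → PIs covering it):
  0 | 0-00-0,000--0,000-0-,0000--
  1 | 00-0-1,000-0-,0000--
  2 | -00010,0-00-0,0-001-,00-01-,000--0,0000--
  3 | 0-001-,00-0-1,00-01-,0000--
  4 | -0010-,000--0,000-0-
  5 | -0010-,000-0-
  6 | 000--0  (sole → essential)
  9 | 00-0-1  (sole → essential)
  10 | 00-01-  (sole → essential)
  11 | -01011,00-0-1,00-01-
  16 | -10000,0-00-0
  18 | 0-00-0,0-001-
  19 | 0-001-  (sole → essential)
  28 | 011100  (sole → essential)
  34 | -00010  (sole → essential)
  36 | -0010-,10-100
  37 | -0010-,1001-1
  39 | 1--111,1001-1
  43 | -01011,101-11
  44 | 10-100,1011-0
  47 | 1--111,1-111-,101-11
  48 | -10000  (sole → essential)
  55 | 1--111  (sole → essential)
  57 | 111001  (sole → essential)
  58 | 111-10  (sole → essential)
  62 | 1-111-,111-10
  63 | 1--111,1-111-
Essential prime implicants: -00010, -10000, 0-001-, 00-0-1, 00-01-, 000--0, 011100, 1--111, 111-10, 111001

10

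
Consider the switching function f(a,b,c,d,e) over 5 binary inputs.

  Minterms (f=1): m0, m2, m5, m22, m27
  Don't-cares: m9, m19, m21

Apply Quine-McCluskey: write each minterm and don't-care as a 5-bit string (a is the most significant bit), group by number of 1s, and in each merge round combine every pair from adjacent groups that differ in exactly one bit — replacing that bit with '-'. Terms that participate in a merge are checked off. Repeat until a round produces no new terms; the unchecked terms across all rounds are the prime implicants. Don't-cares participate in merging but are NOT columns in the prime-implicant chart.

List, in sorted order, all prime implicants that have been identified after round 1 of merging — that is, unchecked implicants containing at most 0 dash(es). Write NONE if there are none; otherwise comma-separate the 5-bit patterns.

01001, 10110

size-2^0 implicants → 00000(✓)  00010(✓)  00101(✓)  01001  10011(✓)  10101(✓)  10110  11011(✓)
size-2^1 implicants → -0101  000-0  1-011
Unchecked terms (primes): -0101, 000-0, 01001, 1-011, 10110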